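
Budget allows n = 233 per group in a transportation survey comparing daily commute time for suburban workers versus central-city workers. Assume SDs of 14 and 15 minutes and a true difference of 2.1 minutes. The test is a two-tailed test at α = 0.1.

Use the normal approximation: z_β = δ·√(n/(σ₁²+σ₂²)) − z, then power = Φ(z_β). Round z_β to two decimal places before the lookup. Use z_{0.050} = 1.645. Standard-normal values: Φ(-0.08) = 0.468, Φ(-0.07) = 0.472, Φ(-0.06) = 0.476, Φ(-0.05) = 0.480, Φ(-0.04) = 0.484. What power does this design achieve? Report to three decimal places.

z_β = δ·√(n/(σ₁²+σ₂²)) − z_{α/2}
    = 2.1 · √(233/421) − 1.645
    = 2.1 · 0.74394 − 1.645
    = 1.5623 − 1.645 = -0.0827 → -0.08
Power = Φ(-0.08) = 0.468.

Power ≈ 0.468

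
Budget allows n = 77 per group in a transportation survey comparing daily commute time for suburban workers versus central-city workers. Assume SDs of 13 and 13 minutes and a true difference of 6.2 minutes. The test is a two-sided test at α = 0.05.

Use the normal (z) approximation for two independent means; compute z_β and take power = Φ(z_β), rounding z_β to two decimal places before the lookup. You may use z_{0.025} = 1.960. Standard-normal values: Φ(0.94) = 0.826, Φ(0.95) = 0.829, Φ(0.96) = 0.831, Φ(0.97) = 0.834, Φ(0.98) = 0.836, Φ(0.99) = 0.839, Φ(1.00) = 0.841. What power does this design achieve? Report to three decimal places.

z_β = δ·√(n/(σ₁²+σ₂²)) − z_{α/2}
    = 6.2 · √(77/338) − 1.960
    = 6.2 · 0.47730 − 1.960
    = 2.9592 − 1.960 = 0.9992 → 1.00
Power = Φ(1.00) = 0.841.

Power ≈ 0.841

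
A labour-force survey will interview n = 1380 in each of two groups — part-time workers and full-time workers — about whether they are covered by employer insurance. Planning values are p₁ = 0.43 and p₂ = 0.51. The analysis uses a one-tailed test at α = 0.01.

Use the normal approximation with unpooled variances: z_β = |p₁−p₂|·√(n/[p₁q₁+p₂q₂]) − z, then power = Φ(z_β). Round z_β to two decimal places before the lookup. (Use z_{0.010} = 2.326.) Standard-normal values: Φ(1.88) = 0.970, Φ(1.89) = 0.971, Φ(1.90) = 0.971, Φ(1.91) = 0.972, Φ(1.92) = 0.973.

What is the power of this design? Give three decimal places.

Power ≈ 0.971

z_β = |p₁−p₂|·√(n/[p₁q₁+p₂q₂]) − z_α
    = 0.08 · √(1380/0.4950) − 2.326
    = 0.08 · 52.8004 − 2.326
    = 4.2240 − 2.326 = 1.8980 → 1.90
Power = Φ(1.90) = 0.971.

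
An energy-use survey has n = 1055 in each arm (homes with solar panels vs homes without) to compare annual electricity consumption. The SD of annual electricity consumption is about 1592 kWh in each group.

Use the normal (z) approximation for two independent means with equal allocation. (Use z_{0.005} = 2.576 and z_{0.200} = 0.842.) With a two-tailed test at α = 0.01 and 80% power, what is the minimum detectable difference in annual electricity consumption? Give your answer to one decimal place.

δ = (z_{α/2} + z_β) · √((σ₁²+σ₂²)/n)
  = (2.576 + 0.842) · √(5068928/1055)
  = 3.418 · √4804.7
  = 3.418 · 69.3157
  = 236.9212

Minimum detectable difference ≈ 236.9 kWh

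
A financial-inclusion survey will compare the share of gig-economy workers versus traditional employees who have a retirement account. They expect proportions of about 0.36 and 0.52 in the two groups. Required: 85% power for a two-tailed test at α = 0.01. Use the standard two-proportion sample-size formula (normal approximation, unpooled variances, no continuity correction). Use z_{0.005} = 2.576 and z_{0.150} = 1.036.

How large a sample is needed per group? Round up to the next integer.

n = 245 per group

n = (z_{α/2} + z_β)² · [p₁(1−p₁) + p₂(1−p₂)] / (p₁ − p₂)²
  = (2.576 + 1.036)² · (0.36·0.64 + 0.52·0.48) / (-0.16)²
  = (3.612)² · (0.2304 + 0.2496) / 0.0256
  = 13.0465 · 0.4800 / 0.0256
  = 244.62
Round up → n = 245 per group.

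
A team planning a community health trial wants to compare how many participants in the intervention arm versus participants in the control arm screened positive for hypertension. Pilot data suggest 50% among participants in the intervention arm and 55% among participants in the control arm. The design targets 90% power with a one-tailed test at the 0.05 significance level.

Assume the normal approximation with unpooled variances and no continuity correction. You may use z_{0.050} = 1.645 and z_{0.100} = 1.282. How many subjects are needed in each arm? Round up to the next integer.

n = (z_α + z_β)² · [p₁(1−p₁) + p₂(1−p₂)] / (p₁ − p₂)²
  = (1.645 + 1.282)² · (0.50·0.50 + 0.55·0.45) / (-0.05)²
  = (2.927)² · (0.2500 + 0.2475) / 0.0025
  = 8.5673 · 0.4975 / 0.0025
  = 1704.90
Round up → n = 1705 per group.

n = 1705 per group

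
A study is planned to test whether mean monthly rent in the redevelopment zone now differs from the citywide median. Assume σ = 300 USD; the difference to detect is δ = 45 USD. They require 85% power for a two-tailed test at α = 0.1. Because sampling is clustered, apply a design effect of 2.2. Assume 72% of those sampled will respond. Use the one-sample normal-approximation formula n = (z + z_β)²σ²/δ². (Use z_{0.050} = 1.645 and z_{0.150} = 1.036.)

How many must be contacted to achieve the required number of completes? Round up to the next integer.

n = 977

n = (z_{α/2} + z_β)² · σ² / δ²
  = (1.645 + 1.036)² · 300² / 45²
  = 7.1878 · 90000 / 2025
  = 319.46
Design effect: 2.2 × 319.46 = 702.80.
Adjust for 72% response: 702.80 / 0.72 = 976.12.
Round up → n = 977.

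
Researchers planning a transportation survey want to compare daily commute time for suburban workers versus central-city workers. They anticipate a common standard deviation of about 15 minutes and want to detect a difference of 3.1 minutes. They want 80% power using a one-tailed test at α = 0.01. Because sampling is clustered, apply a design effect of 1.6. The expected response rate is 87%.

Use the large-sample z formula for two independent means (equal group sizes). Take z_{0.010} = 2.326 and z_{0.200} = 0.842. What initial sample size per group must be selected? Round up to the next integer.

n = (z_α + z_β)² · (σ₁² + σ₂²) / δ²
  = (2.326 + 0.842)² · (2·15² = 450) / 3.1²
  = 10.0362 · 450 / 9.61
  = 469.96
Design effect: 1.6 × 469.96 = 751.93.
Adjust for 87% response: 751.93 / 0.87 = 864.29.
Round up → n = 865 per group.

n = 865 per group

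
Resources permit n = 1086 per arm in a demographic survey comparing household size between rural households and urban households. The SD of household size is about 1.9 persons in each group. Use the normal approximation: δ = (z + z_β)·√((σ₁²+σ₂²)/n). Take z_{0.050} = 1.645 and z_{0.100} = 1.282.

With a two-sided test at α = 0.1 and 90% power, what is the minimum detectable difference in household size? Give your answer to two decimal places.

Minimum detectable difference ≈ 0.24 persons

δ = (z_{α/2} + z_β) · √((σ₁²+σ₂²)/n)
  = (1.645 + 1.282) · √(7.22/1086)
  = 2.927 · √0.00665
  = 2.927 · 0.0815
  = 0.2387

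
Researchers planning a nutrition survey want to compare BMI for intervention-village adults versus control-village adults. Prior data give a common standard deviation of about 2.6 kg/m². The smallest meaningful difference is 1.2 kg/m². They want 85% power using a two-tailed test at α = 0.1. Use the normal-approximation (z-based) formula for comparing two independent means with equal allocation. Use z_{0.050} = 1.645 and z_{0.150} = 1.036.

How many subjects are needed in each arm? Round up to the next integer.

n = 68 per group

n = (z_{α/2} + z_β)² · (σ₁² + σ₂²) / δ²
  = (1.645 + 1.036)² · (2·2.6² = 13.52) / 1.2²
  = 7.1878 · 13.52 / 1.44
  = 67.49
Round up → n = 68 per group.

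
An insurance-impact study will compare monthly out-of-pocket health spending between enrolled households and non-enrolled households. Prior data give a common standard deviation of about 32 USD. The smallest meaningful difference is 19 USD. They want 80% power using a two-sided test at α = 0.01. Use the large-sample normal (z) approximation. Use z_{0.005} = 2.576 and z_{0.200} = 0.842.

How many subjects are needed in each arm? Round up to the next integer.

n = (z_{α/2} + z_β)² · (σ₁² + σ₂²) / δ²
  = (2.576 + 0.842)² · (2·32² = 2048) / 19²
  = 11.6827 · 2048 / 361
  = 66.28
Round up → n = 67 per group.

n = 67 per group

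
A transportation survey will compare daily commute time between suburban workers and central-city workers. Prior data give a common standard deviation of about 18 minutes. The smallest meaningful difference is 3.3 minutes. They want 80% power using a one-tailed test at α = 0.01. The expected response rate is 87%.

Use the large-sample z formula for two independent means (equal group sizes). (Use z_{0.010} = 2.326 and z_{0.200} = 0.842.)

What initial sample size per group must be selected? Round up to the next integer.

n = (z_α + z_β)² · (σ₁² + σ₂²) / δ²
  = (2.326 + 0.842)² · (2·18² = 648) / 3.3²
  = 10.0362 · 648 / 10.89
  = 597.20
Adjust for 87% response: 597.20 / 0.87 = 686.43.
Round up → n = 687 per group.

n = 687 per group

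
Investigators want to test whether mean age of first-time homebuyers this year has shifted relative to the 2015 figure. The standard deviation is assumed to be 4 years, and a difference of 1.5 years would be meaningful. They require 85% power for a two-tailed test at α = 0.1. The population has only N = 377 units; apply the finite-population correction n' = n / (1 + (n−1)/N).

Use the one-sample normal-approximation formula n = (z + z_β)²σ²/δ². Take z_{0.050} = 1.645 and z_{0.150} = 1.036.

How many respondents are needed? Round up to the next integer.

n = (z_{α/2} + z_β)² · σ² / δ²
  = (1.645 + 1.036)² · 4² / 1.5²
  = 7.1878 · 16 / 2.25
  = 51.11
Finite-population correction (N = 377): 51.11 / (1 + (51.11 − 1)/377) = 45.12.
Round up → n = 46.

n = 46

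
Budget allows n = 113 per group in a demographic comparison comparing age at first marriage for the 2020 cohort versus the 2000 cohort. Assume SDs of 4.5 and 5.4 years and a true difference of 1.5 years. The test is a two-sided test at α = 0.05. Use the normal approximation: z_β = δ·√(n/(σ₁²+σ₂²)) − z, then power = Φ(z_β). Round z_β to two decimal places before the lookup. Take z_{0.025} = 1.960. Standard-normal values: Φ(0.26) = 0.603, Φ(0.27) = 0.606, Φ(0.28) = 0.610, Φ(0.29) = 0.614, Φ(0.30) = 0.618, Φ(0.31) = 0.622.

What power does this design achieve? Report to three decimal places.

Power ≈ 0.622

z_β = δ·√(n/(σ₁²+σ₂²)) − z_{α/2}
    = 1.5 · √(113/49.41) − 1.960
    = 1.5 · 1.51228 − 1.960
    = 2.2684 − 1.960 = 0.3084 → 0.31
Power = Φ(0.31) = 0.622.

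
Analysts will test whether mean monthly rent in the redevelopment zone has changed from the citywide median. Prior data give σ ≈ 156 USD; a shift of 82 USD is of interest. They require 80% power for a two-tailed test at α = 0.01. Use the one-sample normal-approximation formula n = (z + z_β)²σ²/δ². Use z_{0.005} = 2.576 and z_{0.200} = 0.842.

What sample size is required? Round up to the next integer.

n = (z_{α/2} + z_β)² · σ² / δ²
  = (2.576 + 0.842)² · 156² / 82²
  = 11.6827 · 24336 / 6724
  = 42.28
Round up → n = 43.

n = 43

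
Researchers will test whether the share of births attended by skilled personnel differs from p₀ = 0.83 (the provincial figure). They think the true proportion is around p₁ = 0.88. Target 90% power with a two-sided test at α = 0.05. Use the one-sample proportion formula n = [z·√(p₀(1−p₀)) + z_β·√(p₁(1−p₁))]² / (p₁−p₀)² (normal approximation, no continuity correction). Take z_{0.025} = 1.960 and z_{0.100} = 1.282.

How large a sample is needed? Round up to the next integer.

n = [z_{α/2}·√(p₀q₀) + z_β·√(p₁q₁)]² / (p₁ − p₀)²
  = [1.960·√(0.83·0.17) + 1.282·√(0.88·0.12)]² / (0.05)²
  = [1.960·0.3756 + 1.282·0.3250]² / 0.0025
  = [1.1528]² / 0.0025
  = 531.62
Round up → n = 532.

n = 532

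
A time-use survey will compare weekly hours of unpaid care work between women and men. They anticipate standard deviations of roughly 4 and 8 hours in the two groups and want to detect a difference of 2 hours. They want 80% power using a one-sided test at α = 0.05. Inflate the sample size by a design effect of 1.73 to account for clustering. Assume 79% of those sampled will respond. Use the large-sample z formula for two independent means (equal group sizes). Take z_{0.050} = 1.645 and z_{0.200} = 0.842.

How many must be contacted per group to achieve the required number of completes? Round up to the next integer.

n = 271 per group

n = (z_α + z_β)² · (σ₁² + σ₂²) / δ²
  = (1.645 + 0.842)² · (4² + 8² = 80) / 2²
  = 6.1852 · 80 / 4
  = 123.70
Design effect: 1.73 × 123.70 = 214.01.
Adjust for 79% response: 214.01 / 0.79 = 270.89.
Round up → n = 271 per group.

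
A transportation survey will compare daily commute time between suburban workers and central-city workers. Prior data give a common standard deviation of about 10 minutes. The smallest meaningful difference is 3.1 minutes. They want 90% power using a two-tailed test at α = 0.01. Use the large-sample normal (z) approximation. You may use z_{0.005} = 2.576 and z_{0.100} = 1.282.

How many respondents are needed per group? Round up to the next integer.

n = (z_{α/2} + z_β)² · (σ₁² + σ₂²) / δ²
  = (2.576 + 1.282)² · (2·10² = 200) / 3.1²
  = 14.8842 · 200 / 9.61
  = 309.76
Round up → n = 310 per group.

n = 310 per group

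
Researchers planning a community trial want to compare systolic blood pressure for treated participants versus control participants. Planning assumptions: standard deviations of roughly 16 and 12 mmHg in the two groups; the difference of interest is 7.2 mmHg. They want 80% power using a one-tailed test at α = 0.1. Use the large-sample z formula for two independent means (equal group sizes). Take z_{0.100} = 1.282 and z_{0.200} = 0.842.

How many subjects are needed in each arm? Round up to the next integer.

n = (z_α + z_β)² · (σ₁² + σ₂²) / δ²
  = (1.282 + 0.842)² · (16² + 12² = 400) / 7.2²
  = 4.5114 · 400 / 51.84
  = 34.81
Round up → n = 35 per group.

n = 35 per group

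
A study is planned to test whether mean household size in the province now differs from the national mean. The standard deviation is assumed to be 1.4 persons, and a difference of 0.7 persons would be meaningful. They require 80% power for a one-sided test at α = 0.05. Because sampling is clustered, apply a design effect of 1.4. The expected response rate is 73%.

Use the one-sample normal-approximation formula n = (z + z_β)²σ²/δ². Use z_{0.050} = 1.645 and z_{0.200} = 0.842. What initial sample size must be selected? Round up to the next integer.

n = (z_α + z_β)² · σ² / δ²
  = (1.645 + 0.842)² · 1.4² / 0.7²
  = 6.1852 · 1.96 / 0.49
  = 24.74
Design effect: 1.4 × 24.74 = 34.64.
Adjust for 73% response: 34.64 / 0.73 = 47.45.
Round up → n = 48.

n = 48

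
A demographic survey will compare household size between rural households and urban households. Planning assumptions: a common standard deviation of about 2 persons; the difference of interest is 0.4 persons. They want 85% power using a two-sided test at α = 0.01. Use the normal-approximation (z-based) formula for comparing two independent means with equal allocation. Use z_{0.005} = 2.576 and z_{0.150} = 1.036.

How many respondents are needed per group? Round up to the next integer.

n = (z_{α/2} + z_β)² · (σ₁² + σ₂²) / δ²
  = (2.576 + 1.036)² · (2·2² = 8) / 0.4²
  = 13.0465 · 8 / 0.16
  = 652.33
Round up → n = 653 per group.

n = 653 per group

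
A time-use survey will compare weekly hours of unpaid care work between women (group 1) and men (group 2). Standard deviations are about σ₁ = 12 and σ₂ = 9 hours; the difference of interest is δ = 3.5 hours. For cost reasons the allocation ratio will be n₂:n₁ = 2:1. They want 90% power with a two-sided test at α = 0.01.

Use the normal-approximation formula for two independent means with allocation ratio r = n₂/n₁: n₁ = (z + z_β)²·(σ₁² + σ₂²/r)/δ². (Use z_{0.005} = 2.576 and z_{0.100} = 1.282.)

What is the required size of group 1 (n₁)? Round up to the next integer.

n₁ = (z_{α/2} + z_β)² · (σ₁² + σ₂²/r) / δ²
   = (2.576 + 1.282)² · (12² + 9²/2) / 3.5²
   = 14.8842 · (144 + 40.5) / 12.25
   = 14.8842 · 184.5 / 12.25
   = 224.17
Round up → n₁ = 225; n₂ = r·n₁ = 2 × 225 = 450.

n₁ = 225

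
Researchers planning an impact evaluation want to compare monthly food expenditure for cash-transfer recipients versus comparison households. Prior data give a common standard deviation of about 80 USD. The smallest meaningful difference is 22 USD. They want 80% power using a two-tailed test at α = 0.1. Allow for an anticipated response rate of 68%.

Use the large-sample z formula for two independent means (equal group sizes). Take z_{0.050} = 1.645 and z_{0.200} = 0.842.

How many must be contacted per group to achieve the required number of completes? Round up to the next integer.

n = 241 per group

n = (z_{α/2} + z_β)² · (σ₁² + σ₂²) / δ²
  = (1.645 + 0.842)² · (2·80² = 12800) / 22²
  = 6.1852 · 12800 / 484
  = 163.57
Adjust for 68% response: 163.57 / 0.68 = 240.55.
Round up → n = 241 per group.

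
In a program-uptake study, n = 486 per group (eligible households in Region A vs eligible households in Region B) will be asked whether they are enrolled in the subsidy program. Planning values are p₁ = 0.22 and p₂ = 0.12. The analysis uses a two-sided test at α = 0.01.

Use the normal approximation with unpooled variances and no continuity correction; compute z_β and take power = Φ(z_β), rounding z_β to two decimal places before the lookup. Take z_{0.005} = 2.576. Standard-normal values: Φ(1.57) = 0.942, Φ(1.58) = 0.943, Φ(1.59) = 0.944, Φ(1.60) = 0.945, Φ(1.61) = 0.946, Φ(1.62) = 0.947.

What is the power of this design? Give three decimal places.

Power ≈ 0.946

z_β = |p₁−p₂|·√(n/[p₁q₁+p₂q₂]) − z_{α/2}
    = 0.10 · √(486/0.2772) − 2.576
    = 0.10 · 41.8718 − 2.576
    = 4.1872 − 2.576 = 1.6112 → 1.61
Power = Φ(1.61) = 0.946.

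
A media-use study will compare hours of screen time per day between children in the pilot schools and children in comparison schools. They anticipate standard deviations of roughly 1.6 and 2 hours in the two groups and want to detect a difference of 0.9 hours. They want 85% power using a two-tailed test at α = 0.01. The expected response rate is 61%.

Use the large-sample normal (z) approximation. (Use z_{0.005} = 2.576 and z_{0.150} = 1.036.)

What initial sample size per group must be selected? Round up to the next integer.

n = 174 per group

n = (z_{α/2} + z_β)² · (σ₁² + σ₂²) / δ²
  = (2.576 + 1.036)² · (1.6² + 2² = 6.56) / 0.9²
  = 13.0465 · 6.56 / 0.81
  = 105.66
Adjust for 61% response: 105.66 / 0.61 = 173.21.
Round up → n = 174 per group.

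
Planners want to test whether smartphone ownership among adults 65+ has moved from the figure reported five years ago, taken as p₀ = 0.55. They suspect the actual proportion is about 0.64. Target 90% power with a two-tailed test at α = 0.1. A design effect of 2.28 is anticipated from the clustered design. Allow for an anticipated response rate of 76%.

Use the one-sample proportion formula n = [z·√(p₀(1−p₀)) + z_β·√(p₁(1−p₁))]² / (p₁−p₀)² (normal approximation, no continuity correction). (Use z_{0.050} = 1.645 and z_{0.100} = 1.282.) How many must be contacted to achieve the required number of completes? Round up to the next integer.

n = 762

n = [z_{α/2}·√(p₀q₀) + z_β·√(p₁q₁)]² / (p₁ − p₀)²
  = [1.645·√(0.55·0.45) + 1.282·√(0.64·0.36)]² / (0.09)²
  = [1.645·0.4975 + 1.282·0.4800]² / 0.0081
  = [1.4337]² / 0.0081
  = 253.78
Design effect: 2.28 × 253.78 = 578.61.
Adjust for 76% response: 578.61 / 0.76 = 761.33.
Round up → n = 762.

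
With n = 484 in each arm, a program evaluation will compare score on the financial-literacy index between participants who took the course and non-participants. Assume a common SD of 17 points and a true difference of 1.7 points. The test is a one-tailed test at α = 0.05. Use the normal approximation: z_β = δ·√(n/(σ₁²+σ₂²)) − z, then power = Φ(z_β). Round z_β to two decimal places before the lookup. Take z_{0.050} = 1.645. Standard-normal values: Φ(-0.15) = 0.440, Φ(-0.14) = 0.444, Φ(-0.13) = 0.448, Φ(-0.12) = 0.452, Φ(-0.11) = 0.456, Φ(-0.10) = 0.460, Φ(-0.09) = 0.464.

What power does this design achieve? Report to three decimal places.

Power ≈ 0.464

z_β = δ·√(n/(σ₁²+σ₂²)) − z_α
    = 1.7 · √(484/578) − 1.645
    = 1.7 · 0.91508 − 1.645
    = 1.5556 − 1.645 = -0.0894 → -0.09
Power = Φ(-0.09) = 0.464.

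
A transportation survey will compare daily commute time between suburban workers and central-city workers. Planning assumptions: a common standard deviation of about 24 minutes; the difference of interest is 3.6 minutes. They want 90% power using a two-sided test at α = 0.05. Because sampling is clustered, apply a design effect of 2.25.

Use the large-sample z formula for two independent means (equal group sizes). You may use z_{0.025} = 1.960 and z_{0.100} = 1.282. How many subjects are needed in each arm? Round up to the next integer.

n = 2103 per group

n = (z_{α/2} + z_β)² · (σ₁² + σ₂²) / δ²
  = (1.960 + 1.282)² · (2·24² = 1152) / 3.6²
  = 10.5106 · 1152 / 12.96
  = 934.27
Design effect: 2.25 × 934.27 = 2102.11.
Round up → n = 2103 per group.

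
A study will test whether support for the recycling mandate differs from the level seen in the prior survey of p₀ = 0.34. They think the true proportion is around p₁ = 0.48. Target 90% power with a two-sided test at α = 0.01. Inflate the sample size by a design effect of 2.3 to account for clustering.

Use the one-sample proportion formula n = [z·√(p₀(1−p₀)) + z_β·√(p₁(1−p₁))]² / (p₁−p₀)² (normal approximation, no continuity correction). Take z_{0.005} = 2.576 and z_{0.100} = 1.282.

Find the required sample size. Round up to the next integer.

n = 407

n = [z_{α/2}·√(p₀q₀) + z_β·√(p₁q₁)]² / (p₁ − p₀)²
  = [2.576·√(0.34·0.66) + 1.282·√(0.48·0.52)]² / (0.14)²
  = [2.576·0.4737 + 1.282·0.4996]² / 0.0196
  = [1.8608]² / 0.0196
  = 176.65
Design effect: 2.3 × 176.65 = 406.31.
Round up → n = 407.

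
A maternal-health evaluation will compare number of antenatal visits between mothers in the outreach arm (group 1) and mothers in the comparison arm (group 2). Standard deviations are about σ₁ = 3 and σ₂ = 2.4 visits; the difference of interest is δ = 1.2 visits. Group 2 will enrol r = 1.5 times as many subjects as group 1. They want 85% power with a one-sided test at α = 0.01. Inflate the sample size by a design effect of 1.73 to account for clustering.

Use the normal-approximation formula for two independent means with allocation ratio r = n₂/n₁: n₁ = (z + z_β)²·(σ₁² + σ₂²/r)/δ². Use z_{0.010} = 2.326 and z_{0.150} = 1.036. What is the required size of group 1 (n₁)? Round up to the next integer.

n₁ = 175

n₁ = (z_α + z_β)² · (σ₁² + σ₂²/r) / δ²
   = (2.326 + 1.036)² · (3² + 2.4²/1.5) / 1.2²
   = 11.3030 · (9 + 3.84) / 1.44
   = 11.3030 · 12.84 / 1.44
   = 100.79
Design effect: 1.73 × 100.79 = 174.36.
Round up → n₁ = 175; n₂ = r·n₁ = 1.5 × 175 = 263.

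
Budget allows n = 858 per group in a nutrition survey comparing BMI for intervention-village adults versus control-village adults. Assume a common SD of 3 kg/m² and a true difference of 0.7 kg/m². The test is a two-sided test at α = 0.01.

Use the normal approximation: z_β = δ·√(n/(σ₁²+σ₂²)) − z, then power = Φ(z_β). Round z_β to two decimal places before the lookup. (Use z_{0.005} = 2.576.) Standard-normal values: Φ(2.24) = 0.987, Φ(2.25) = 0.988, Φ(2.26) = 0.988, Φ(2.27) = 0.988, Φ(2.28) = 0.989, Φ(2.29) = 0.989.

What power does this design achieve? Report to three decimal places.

z_β = δ·√(n/(σ₁²+σ₂²)) − z_{α/2}
    = 0.7 · √(858/18) − 2.576
    = 0.7 · 6.90411 − 2.576
    = 4.8329 − 2.576 = 2.2569 → 2.26
Power = Φ(2.26) = 0.988.

Power ≈ 0.988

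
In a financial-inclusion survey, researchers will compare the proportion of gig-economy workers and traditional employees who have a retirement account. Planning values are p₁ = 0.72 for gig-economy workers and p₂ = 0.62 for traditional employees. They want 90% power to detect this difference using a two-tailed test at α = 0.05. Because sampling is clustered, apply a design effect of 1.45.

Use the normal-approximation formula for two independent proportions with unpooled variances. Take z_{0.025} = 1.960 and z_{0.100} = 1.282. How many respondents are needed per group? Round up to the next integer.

n = 667 per group

n = (z_{α/2} + z_β)² · [p₁(1−p₁) + p₂(1−p₂)] / (p₁ − p₂)²
  = (1.960 + 1.282)² · (0.72·0.28 + 0.62·0.38) / (0.10)²
  = (3.242)² · (0.2016 + 0.2356) / 0.0100
  = 10.5106 · 0.4372 / 0.0100
  = 459.52
Design effect: 1.45 × 459.52 = 666.31.
Round up → n = 667 per group.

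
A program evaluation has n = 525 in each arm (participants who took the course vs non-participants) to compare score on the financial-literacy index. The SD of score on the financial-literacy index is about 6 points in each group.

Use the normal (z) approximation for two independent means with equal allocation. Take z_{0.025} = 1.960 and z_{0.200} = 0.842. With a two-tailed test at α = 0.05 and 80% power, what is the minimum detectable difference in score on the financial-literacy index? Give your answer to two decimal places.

δ = (z_{α/2} + z_β) · √((σ₁²+σ₂²)/n)
  = (1.960 + 0.842) · √(72/525)
  = 2.802 · √0.13714
  = 2.802 · 0.3703
  = 1.0377

Minimum detectable difference ≈ 1.04 points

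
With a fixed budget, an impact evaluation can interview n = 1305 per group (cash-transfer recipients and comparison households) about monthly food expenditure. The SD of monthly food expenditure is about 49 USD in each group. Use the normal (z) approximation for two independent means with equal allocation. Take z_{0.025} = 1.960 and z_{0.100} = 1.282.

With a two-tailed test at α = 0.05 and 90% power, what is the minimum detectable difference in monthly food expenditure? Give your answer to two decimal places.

δ = (z_{α/2} + z_β) · √((σ₁²+σ₂²)/n)
  = (1.960 + 1.282) · √(4802/1305)
  = 3.242 · √3.6797
  = 3.242 · 1.9183
  = 6.2190

Minimum detectable difference ≈ 6.22 USD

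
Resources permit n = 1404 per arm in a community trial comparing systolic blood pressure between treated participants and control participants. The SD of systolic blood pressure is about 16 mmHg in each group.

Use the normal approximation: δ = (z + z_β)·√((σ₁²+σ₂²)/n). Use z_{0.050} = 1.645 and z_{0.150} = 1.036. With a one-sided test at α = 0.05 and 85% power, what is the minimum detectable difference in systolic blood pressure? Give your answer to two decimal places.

δ = (z_α + z_β) · √((σ₁²+σ₂²)/n)
  = (1.645 + 1.036) · √(512/1404)
  = 2.681 · √0.36467
  = 2.681 · 0.6039
  = 1.6190

Minimum detectable difference ≈ 1.62 mmHg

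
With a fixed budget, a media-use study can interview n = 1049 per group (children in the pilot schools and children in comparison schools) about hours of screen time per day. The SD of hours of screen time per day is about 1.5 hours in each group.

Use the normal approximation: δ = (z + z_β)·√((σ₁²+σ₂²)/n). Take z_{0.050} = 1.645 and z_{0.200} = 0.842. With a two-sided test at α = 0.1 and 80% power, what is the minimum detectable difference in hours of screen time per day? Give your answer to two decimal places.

Minimum detectable difference ≈ 0.16 hours

δ = (z_{α/2} + z_β) · √((σ₁²+σ₂²)/n)
  = (1.645 + 0.842) · √(4.5/1049)
  = 2.487 · √0.00429
  = 2.487 · 0.0655
  = 0.1629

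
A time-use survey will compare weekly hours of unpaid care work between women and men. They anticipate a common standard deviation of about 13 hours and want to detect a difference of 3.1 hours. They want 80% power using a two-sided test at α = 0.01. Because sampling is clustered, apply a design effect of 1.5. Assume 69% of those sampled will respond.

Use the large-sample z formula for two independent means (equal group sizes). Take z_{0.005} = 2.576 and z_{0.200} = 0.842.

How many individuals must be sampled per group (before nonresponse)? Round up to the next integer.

n = (z_{α/2} + z_β)² · (σ₁² + σ₂²) / δ²
  = (2.576 + 0.842)² · (2·13² = 338) / 3.1²
  = 11.6827 · 338 / 9.61
  = 410.90
Design effect: 1.5 × 410.90 = 616.35.
Adjust for 69% response: 616.35 / 0.69 = 893.26.
Round up → n = 894 per group.

n = 894 per group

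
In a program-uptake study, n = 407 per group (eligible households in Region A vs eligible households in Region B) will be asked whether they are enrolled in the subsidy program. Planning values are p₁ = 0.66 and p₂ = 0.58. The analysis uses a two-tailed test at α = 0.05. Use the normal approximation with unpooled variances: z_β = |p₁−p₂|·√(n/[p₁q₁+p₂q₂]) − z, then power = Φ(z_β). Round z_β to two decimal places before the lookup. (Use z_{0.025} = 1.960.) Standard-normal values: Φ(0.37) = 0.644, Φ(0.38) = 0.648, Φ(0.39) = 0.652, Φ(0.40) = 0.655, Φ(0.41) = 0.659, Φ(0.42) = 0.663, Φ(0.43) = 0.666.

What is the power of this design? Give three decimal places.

z_β = |p₁−p₂|·√(n/[p₁q₁+p₂q₂]) − z_{α/2}
    = 0.08 · √(407/0.4680) − 1.960
    = 0.08 · 29.4900 − 1.960
    = 2.3592 − 1.960 = 0.3992 → 0.40
Power = Φ(0.40) = 0.655.

Power ≈ 0.655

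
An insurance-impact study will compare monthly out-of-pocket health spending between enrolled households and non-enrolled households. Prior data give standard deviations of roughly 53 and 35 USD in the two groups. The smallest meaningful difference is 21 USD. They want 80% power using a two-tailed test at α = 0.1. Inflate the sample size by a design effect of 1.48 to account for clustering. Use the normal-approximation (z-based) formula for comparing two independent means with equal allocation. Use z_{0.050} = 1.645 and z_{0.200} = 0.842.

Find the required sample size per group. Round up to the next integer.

n = (z_{α/2} + z_β)² · (σ₁² + σ₂²) / δ²
  = (1.645 + 0.842)² · (53² + 35² = 4034) / 21²
  = 6.1852 · 4034 / 441
  = 56.58
Design effect: 1.48 × 56.58 = 83.74.
Round up → n = 84 per group.

n = 84 per group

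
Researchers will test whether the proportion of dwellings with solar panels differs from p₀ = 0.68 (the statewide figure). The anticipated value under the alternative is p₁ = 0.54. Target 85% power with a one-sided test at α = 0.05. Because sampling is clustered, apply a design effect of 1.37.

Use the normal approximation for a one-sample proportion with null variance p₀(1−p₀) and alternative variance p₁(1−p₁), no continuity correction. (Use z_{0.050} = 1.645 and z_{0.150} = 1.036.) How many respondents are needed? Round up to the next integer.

n = [z_α·√(p₀q₀) + z_β·√(p₁q₁)]² / (p₁ − p₀)²
  = [1.645·√(0.68·0.32) + 1.036·√(0.54·0.46)]² / (-0.14)²
  = [1.645·0.4665 + 1.036·0.4984]² / 0.0196
  = [1.2837]² / 0.0196
  = 84.07
Design effect: 1.37 × 84.07 = 115.18.
Round up → n = 116.

n = 116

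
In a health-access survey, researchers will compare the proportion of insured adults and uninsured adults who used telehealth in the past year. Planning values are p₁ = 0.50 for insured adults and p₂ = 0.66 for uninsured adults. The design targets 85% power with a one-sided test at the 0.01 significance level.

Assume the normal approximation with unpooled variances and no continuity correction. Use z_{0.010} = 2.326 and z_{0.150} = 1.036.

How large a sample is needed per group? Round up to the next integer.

n = (z_α + z_β)² · [p₁(1−p₁) + p₂(1−p₂)] / (p₁ − p₂)²
  = (2.326 + 1.036)² · (0.50·0.50 + 0.66·0.34) / (-0.16)²
  = (3.362)² · (0.2500 + 0.2244) / 0.0256
  = 11.3030 · 0.4744 / 0.0256
  = 209.46
Round up → n = 210 per group.

n = 210 per group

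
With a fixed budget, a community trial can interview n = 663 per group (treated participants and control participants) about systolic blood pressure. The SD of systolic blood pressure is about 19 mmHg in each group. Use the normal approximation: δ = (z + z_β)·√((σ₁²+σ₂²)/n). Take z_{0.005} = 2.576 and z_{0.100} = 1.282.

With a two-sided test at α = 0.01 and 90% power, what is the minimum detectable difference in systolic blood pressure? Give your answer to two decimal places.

Minimum detectable difference ≈ 4.03 mmHg

δ = (z_{α/2} + z_β) · √((σ₁²+σ₂²)/n)
  = (2.576 + 1.282) · √(722/663)
  = 3.858 · √1.089
  = 3.858 · 1.0435
  = 4.0260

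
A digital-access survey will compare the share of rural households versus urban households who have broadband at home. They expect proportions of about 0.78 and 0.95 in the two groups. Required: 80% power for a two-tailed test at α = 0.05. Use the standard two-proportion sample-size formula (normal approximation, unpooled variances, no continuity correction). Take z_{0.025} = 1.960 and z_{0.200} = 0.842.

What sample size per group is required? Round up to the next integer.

n = 60 per group

n = (z_{α/2} + z_β)² · [p₁(1−p₁) + p₂(1−p₂)] / (p₁ − p₂)²
  = (1.960 + 0.842)² · (0.78·0.22 + 0.95·0.05) / (-0.17)²
  = (2.802)² · (0.1716 + 0.0475) / 0.0289
  = 7.8512 · 0.2191 / 0.0289
  = 59.52
Round up → n = 60 per group.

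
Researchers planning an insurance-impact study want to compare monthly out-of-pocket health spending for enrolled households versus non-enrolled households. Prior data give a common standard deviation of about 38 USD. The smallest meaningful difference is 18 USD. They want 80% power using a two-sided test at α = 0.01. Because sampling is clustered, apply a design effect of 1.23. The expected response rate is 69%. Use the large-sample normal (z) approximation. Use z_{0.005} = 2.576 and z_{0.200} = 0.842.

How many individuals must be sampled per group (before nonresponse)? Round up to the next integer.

n = 186 per group

n = (z_{α/2} + z_β)² · (σ₁² + σ₂²) / δ²
  = (2.576 + 0.842)² · (2·38² = 2888) / 18²
  = 11.6827 · 2888 / 324
  = 104.13
Design effect: 1.23 × 104.13 = 128.09.
Adjust for 69% response: 128.09 / 0.69 = 185.63.
Round up → n = 186 per group.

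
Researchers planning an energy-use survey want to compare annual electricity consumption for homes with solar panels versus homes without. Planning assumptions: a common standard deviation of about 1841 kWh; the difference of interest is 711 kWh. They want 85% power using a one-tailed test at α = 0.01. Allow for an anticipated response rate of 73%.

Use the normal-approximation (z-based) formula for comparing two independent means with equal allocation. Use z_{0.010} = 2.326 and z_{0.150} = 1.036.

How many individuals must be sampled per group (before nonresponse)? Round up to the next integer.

n = (z_α + z_β)² · (σ₁² + σ₂²) / δ²
  = (2.326 + 1.036)² · (2·1841² = 6778562) / 711²
  = 11.3030 · 6778562 / 505521
  = 151.56
Adjust for 73% response: 151.56 / 0.73 = 207.62.
Round up → n = 208 per group.

n = 208 per group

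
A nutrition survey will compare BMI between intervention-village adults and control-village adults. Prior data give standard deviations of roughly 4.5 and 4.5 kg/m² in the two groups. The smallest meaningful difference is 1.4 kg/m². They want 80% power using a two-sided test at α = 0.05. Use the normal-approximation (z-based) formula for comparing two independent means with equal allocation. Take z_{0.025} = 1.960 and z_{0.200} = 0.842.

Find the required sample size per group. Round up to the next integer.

n = (z_{α/2} + z_β)² · (σ₁² + σ₂²) / δ²
  = (1.960 + 0.842)² · (4.5² + 4.5² = 40.5) / 1.4²
  = 7.8512 · 40.5 / 1.96
  = 162.23
Round up → n = 163 per group.

n = 163 per group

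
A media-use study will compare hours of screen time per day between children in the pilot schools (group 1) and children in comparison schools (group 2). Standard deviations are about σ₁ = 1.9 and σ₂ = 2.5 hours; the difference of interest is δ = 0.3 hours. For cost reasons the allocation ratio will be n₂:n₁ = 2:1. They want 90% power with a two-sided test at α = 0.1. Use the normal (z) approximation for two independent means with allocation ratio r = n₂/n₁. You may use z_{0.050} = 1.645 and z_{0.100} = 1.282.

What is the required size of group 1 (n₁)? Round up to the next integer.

n₁ = 642

n₁ = (z_{α/2} + z_β)² · (σ₁² + σ₂²/r) / δ²
   = (1.645 + 1.282)² · (1.9² + 2.5²/2) / 0.3²
   = 8.5673 · (3.61 + 3.125) / 0.09
   = 8.5673 · 6.735 / 0.09
   = 641.12
Round up → n₁ = 642; n₂ = r·n₁ = 2 × 642 = 1284.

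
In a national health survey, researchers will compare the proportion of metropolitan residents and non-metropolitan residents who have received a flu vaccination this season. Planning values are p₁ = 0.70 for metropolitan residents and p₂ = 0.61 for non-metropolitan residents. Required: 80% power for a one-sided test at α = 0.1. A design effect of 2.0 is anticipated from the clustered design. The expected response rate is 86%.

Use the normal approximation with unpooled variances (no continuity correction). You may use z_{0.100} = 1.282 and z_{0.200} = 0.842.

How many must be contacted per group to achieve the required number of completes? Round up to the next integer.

n = (z_α + z_β)² · [p₁(1−p₁) + p₂(1−p₂)] / (p₁ − p₂)²
  = (1.282 + 0.842)² · (0.70·0.30 + 0.61·0.39) / (0.09)²
  = (2.124)² · (0.2100 + 0.2379) / 0.0081
  = 4.5114 · 0.4479 / 0.0081
  = 249.46
Design effect: 2.0 × 249.46 = 498.92.
Adjust for 86% response: 498.92 / 0.86 = 580.15.
Round up → n = 581 per group.

n = 581 per group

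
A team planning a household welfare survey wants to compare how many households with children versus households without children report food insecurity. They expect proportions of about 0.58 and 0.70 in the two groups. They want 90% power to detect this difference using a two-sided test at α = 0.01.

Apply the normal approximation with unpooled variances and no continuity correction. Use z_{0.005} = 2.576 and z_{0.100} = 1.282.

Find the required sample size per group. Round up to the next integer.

n = (z_{α/2} + z_β)² · [p₁(1−p₁) + p₂(1−p₂)] / (p₁ − p₂)²
  = (2.576 + 1.282)² · (0.58·0.42 + 0.70·0.30) / (-0.12)²
  = (3.858)² · (0.2436 + 0.2100) / 0.0144
  = 14.8842 · 0.4536 / 0.0144
  = 468.85
Round up → n = 469 per group.

n = 469 per group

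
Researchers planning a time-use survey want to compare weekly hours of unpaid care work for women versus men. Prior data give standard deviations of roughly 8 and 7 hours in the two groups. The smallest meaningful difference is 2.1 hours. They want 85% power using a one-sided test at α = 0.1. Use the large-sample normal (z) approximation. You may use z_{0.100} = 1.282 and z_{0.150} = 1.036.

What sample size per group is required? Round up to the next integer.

n = 138 per group

n = (z_α + z_β)² · (σ₁² + σ₂²) / δ²
  = (1.282 + 1.036)² · (8² + 7² = 113) / 2.1²
  = 5.3731 · 113 / 4.41
  = 137.68
Round up → n = 138 per group.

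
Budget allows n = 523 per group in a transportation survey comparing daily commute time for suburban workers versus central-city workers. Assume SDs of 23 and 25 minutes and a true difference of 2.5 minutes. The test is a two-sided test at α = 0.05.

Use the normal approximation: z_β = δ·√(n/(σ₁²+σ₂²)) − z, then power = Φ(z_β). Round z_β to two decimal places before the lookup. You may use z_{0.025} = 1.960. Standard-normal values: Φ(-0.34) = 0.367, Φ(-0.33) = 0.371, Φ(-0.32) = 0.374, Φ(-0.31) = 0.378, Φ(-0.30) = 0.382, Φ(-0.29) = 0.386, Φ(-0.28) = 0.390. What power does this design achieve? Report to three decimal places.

z_β = δ·√(n/(σ₁²+σ₂²)) − z_{α/2}
    = 2.5 · √(523/1154) − 1.960
    = 2.5 · 0.67321 − 1.960
    = 1.6830 − 1.960 = -0.2770 → -0.28
Power = Φ(-0.28) = 0.390.

Power ≈ 0.390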